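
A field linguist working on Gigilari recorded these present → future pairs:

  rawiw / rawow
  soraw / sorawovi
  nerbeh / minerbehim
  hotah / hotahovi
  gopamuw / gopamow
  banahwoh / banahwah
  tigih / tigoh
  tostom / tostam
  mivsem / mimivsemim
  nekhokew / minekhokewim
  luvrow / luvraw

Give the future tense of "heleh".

nerbeh and hotah both end in -h yet inflect differently (minerbehim, hotahovi), so the final letter is not what conditions the rule; the last vowel is.
"heleh" has last vowel 'e'. The stems whose last vowel is 'e' (mivsem → mimivsemim, nekhokew → minekhokewim, nerbeh → minerbehim) add mi- … -im around the stem.
So heleh → mihelehim.

mihelehim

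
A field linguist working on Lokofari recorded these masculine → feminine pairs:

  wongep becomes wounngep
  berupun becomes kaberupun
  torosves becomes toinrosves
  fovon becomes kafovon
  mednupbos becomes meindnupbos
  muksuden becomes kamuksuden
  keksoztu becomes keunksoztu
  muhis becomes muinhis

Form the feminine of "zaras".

zainras

"zaras" ends in -s. The stems ending in -s (muhis → muinhis, mednupbos → meindnupbos, torosves → toinrosves) insert -in- after the first vowel.
The other patterns: stems ending in -n add the prefix ka-; stems ending in -p or -u insert -un- after the first vowel.
So zaras → zainras.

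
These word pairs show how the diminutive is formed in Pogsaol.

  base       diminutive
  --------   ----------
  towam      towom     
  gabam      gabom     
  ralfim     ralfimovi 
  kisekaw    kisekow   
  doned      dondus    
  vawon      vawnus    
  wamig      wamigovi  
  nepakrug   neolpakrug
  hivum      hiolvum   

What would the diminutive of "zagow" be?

"zagow" has last vowel 'o'. The one such stem in the data (vawon → vawnus) deletes the last vowel and adds -us (as does doned), so the same rule applies.
The other patterns: stems whose last vowel is 'i' add -ovi; stems whose last vowel is 'a' change the last vowel to 'o'; stems whose last vowel is 'u' insert -ol- after the first vowel.
So zagow → zagwus.

zagwus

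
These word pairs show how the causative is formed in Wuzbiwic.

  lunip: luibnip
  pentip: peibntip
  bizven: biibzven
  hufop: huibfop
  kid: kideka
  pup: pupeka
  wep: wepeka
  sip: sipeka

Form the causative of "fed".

fedeka

"fed" has 1 vowel. The stems with 1 vowel (kid → kideka, pup → pupeka, wep → wepeka) add -eka.
So fed → fedeka.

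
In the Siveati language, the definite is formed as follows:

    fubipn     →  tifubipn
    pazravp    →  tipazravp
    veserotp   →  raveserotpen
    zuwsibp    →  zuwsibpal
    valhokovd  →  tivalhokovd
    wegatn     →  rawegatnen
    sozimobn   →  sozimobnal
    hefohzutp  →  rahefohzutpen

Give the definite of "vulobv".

sozimobn and wegatn both end in -n yet inflect differently (sozimobnal, rawegatnen), so the final letter is not what conditions the rule; the second-to-last letter is.
"vulobv" has second-to-last letter 'b'. The stems whose second-to-last letter is 'b' (zuwsibp → zuwsibpal, sozimobn → sozimobnal) add -al.
The other patterns: stems whose second-to-last letter is 't' add ra- … -en around the stem; stems whose second-to-last letter is 'p' or 'v' add the prefix ti-.
So vulobv → vulobval.

vulobval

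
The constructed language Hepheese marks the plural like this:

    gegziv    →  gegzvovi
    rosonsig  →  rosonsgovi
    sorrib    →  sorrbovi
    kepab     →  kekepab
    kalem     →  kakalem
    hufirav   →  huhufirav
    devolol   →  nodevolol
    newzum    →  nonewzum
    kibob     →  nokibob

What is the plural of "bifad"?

bibifad

"bifad" has last vowel 'a'. The stems whose last vowel is 'a' (kepab → kekepab, hufirav → huhufirav) repeat the first consonant+vowel as a prefix.
So bifad → bibifad.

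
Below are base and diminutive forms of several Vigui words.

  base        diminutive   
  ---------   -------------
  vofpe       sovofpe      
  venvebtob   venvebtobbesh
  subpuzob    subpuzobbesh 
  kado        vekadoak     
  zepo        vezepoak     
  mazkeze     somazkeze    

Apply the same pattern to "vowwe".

sovowwe

kado and venvebtob both have last vowel 'o' yet inflect differently (vekadoak, venvebtobbesh), so the last vowel is not what conditions the rule; the final letter is.
"vowwe" ends in -e. The stems ending in -e (mazkeze → somazkeze, vofpe → sovofpe) add the prefix so-.
So vowwe → sovowwe.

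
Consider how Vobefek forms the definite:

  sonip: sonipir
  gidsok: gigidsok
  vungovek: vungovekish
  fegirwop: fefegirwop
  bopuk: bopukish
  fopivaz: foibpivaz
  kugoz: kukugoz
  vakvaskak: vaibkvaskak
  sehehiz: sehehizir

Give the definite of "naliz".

nalizir

gidsok and vakvaskak both end in -k yet inflect differently (gigidsok, vaibkvaskak), so the final letter is not what conditions the rule; the last vowel is.
"naliz" has last vowel 'i'. The stems whose last vowel is 'i' (sonip → sonipir, sehehiz → sehehizir) add -ir.
The other patterns: stems whose last vowel is 'o' repeat the first consonant+vowel as a prefix; stems whose last vowel is 'a' insert -ib- after the first vowel; stems whose last vowel is 'e' or 'u' add -ish.
So naliz → nalizir.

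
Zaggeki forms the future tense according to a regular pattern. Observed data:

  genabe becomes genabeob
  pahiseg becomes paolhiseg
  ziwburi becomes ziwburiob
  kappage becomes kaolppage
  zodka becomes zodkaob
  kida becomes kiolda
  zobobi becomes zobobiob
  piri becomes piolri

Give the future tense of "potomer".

pooltomer

ziwburi and piri both end in -i yet inflect differently (ziwburiob, piolri), so the final letter is not what conditions the rule; the first letter is.
"potomer" begins with p-. The stems beginning with p- (piri → piolri, pahiseg → paolhiseg) insert -ol- after the first vowel.
The other pattern: stems beginning with g- or z- add -ob.
So potomer → pooltomer.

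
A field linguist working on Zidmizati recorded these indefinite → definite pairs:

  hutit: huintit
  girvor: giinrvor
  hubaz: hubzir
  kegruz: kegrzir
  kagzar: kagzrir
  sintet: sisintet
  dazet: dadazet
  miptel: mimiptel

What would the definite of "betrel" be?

bebetrel

girvor and kagzar both end in -r yet inflect differently (giinrvor, kagzrir), so the final letter is not what conditions the rule; the last vowel is.
"betrel" has last vowel 'e'. The stems whose last vowel is 'e' (sintet → sisintet, dazet → dadazet, miptel → mimiptel) repeat the first consonant+vowel as a prefix.
The other patterns: stems whose last vowel is 'i' or 'o' insert -in- after the first vowel; stems whose last vowel is 'a' or 'u' delete the last vowel and add -ir.
So betrel → bebetrel.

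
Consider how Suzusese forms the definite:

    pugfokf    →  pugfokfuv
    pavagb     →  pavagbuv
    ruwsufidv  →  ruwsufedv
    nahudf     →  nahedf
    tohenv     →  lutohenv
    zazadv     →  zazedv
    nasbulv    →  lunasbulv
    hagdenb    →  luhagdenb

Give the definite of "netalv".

lunetalv

"netalv" has second-to-last letter 'l'. The one such stem in the data (nasbulv → lunasbulv) adds the prefix lu-, so the same rule applies.
The other patterns: stems whose second-to-last letter is 'd' change the last vowel to 'e'; stems whose second-to-last letter is 'g' or 'k' add -uv.
So netalv → lunetalv.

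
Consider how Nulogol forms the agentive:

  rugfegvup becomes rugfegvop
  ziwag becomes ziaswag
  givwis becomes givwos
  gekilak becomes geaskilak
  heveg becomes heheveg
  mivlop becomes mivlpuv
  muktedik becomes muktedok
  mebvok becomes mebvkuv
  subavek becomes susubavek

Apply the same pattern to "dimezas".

diasmezas

subavek and mebvok both end in -k yet inflect differently (susubavek, mebvkuv), so the final letter is not what conditions the rule; the last vowel is.
"dimezas" has last vowel 'a'. The stems whose last vowel is 'a' (ziwag → ziaswag, gekilak → geaskilak) insert -as- after the first vowel.
The other patterns: stems whose last vowel is 'e' repeat the first consonant+vowel as a prefix; stems whose last vowel is 'o' delete the last vowel and add -uv; stems whose last vowel is 'i' or 'u' change the last vowel to 'o'.
So dimezas → diasmezas.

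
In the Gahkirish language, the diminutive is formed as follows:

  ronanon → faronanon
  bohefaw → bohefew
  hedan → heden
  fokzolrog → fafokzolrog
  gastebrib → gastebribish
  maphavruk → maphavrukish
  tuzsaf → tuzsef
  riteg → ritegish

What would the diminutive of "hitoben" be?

hitobenish

ronanon and hedan both end in -n yet inflect differently (faronanon, heden), so the final letter is not what conditions the rule; the last vowel is.
"hitoben" has last vowel 'e'. The one such stem in the data (riteg → ritegish) adds -ish, so the same rule applies.
The other patterns: stems whose last vowel is 'o' add the prefix fa-; stems whose last vowel is 'a' change the last vowel to 'e'.
So hitoben → hitobenish.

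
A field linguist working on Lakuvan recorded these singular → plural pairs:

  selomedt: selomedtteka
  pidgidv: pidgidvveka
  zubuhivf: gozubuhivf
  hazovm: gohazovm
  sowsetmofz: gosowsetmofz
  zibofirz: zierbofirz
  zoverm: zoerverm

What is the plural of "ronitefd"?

goronitefd

sowsetmofz and zibofirz both end in -z yet inflect differently (gosowsetmofz, zierbofirz), so the final letter is not what conditions the rule; the second-to-last letter is.
"ronitefd" has second-to-last letter 'f'. The one such stem in the data (sowsetmofz → gosowsetmofz) adds the prefix go-, so the same rule applies.
The other patterns: stems whose second-to-last letter is 'd' double the final consonant and add -eka; stems whose second-to-last letter is 'r' insert -er- after the first vowel.
So ronitefd → goronitefd.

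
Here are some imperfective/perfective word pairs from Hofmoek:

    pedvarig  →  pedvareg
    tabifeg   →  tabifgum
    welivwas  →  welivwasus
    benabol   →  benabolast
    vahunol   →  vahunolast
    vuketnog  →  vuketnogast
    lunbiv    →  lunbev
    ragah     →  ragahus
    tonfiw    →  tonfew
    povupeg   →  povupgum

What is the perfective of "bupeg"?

"bupeg" has last vowel 'e'. The stems whose last vowel is 'e' (povupeg → povupgum, tabifeg → tabifgum) delete the last vowel and add -um.
The other patterns: stems whose last vowel is 'o' add -ast; stems whose last vowel is 'a' add -us; stems whose last vowel is 'i' change the last vowel to 'e'.
So bupeg → bupgum.

bupgum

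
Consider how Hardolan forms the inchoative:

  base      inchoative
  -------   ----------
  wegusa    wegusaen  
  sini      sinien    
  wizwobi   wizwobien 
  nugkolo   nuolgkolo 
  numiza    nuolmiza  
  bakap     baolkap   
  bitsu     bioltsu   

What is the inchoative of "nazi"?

wegusa and numiza both end in -a yet inflect differently (wegusaen, nuolmiza), so the final letter is not what conditions the rule; the first letter is.
"nazi" begins with n-. The stems beginning with n- (nugkolo → nuolgkolo, numiza → nuolmiza) insert -ol- after the first vowel.
So nazi → naolzi.

naolzi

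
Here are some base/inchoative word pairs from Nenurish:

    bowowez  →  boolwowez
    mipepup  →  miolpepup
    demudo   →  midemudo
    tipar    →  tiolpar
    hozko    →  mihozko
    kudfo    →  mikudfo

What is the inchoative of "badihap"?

tipar and kudfo both have 2 vowels yet inflect differently (tiolpar, mikudfo), so the number of vowels is not what conditions the rule; whether the stem ends in a vowel or a consonant is.
"badihap" ends in a consonant. The stems ending in a consonant (tipar → tiolpar, bowowez → boolwowez, mipepup → miolpepup) insert -ol- after the first vowel.
So badihap → baoldihap.

baoldihap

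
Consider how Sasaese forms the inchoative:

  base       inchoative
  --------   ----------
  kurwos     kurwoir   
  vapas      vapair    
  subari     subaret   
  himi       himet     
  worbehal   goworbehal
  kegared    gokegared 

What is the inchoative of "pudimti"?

vapas and worbehal both have last vowel 'a' yet inflect differently (vapair, goworbehal), so the last vowel is not what conditions the rule; the final letter is.
"pudimti" ends in -i. The stems ending in -i (subari → subaret, himi → himet) drop the final letter and add -et.
The other patterns: stems ending in -s drop the final letter and add -ir; stems ending in -d or -l add the prefix go-.
So pudimti → pudimtet.

pudimtet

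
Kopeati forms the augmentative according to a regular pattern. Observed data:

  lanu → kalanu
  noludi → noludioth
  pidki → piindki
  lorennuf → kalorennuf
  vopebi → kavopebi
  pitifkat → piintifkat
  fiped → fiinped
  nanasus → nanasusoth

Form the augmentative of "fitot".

noludi and pidki both end in -i yet inflect differently (noludioth, piindki), so the final letter is not what conditions the rule; the first letter is.
"fitot" begins with f-. The one such stem in the data (fiped → fiinped) inserts -in- after the first vowel (as do pidki, pitifkat), so the same rule applies.
So fitot → fiintot.

fiintot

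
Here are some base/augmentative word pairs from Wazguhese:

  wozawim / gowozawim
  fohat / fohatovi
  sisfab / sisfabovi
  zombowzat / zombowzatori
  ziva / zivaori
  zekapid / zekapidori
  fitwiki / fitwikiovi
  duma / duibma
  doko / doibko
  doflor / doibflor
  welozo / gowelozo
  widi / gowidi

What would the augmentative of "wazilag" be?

doko and welozo both end in -o yet inflect differently (doibko, gowelozo), so the final letter is not what conditions the rule; the first letter is.
"wazilag" begins with w-. The stems beginning with w- (widi → gowidi, welozo → gowelozo, wozawim → gowozawim) add the prefix go-.
The other patterns: stems beginning with d- insert -ib- after the first vowel; stems beginning with z- add -ori; stems beginning with f- or s- add -ovi.
So wazilag → gowazilag.

gowazilag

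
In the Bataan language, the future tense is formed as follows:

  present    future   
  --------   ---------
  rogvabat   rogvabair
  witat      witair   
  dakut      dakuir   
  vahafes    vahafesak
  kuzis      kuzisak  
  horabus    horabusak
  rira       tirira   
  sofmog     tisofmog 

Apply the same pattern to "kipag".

"kipag" ends in -g. The one such stem in the data (sofmog → tisofmog) adds the prefix ti-, so the same rule applies.
The other patterns: stems ending in -t drop the final letter and add -ir; stems ending in -s add -ak.
So kipag → tikipag.

tikipag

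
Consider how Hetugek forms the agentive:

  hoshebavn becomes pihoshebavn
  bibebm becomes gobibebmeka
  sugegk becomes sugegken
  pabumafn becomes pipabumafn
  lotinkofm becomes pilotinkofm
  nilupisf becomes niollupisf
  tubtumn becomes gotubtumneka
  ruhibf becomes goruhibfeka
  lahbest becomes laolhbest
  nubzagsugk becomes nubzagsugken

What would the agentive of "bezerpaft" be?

pibezerpaft

lotinkofm and bibebm both end in -m yet inflect differently (pilotinkofm, gobibebmeka), so the final letter is not what conditions the rule; the second-to-last letter is.
"bezerpaft" has second-to-last letter 'f'. The stems whose second-to-last letter is 'f' (lotinkofm → pilotinkofm, pabumafn → pipabumafn) add the prefix pi-.
So bezerpaft → pibezerpaft.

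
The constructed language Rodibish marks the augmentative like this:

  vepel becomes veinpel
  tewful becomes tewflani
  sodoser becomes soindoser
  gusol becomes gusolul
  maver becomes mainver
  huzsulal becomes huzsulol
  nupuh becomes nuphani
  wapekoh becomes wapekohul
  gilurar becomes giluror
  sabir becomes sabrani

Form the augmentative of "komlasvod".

komlasvodul

vepel and huzsulal both end in -l yet inflect differently (veinpel, huzsulol), so the final letter is not what conditions the rule; the last vowel is.
"komlasvod" has last vowel 'o'. The stems whose last vowel is 'o' (wapekoh → wapekohul, gusol → gusolul) add -ul.
So komlasvod → komlasvodul.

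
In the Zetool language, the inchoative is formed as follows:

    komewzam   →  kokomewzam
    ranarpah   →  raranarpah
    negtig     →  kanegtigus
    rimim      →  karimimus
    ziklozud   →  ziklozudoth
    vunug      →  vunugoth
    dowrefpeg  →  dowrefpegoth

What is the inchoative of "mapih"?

"mapih" has last vowel 'i'. The stems whose last vowel is 'i' (negtig → kanegtigus, rimim → karimimus) add ka- … -us around the stem.
So mapih → kamapihus.

kamapihus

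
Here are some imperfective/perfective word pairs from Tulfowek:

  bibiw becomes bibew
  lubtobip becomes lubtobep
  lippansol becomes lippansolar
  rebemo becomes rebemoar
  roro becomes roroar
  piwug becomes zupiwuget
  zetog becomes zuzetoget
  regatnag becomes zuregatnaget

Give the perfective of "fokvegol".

roro and zetog both have last vowel 'o' yet inflect differently (roroar, zuzetoget), so the last vowel is not what conditions the rule; the final letter is.
"fokvegol" ends in -l. The one such stem in the data (lippansol → lippansolar) adds -ar, so the same rule applies.
So fokvegol → fokvegolar.

fokvegolar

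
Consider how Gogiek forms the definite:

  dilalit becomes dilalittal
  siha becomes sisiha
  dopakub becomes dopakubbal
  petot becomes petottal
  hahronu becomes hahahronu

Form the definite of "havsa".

hahavsa

hahronu and dopakub both have last vowel 'u' yet inflect differently (hahahronu, dopakubbal), so the last vowel is not what conditions the rule; whether the stem ends in a vowel or a consonant is.
"havsa" ends in a vowel. The stems ending in a vowel (siha → sisiha, hahronu → hahahronu) repeat the first consonant+vowel as a prefix.
The other pattern: stems ending in a consonant double the final consonant and add -al.
So havsa → hahavsa.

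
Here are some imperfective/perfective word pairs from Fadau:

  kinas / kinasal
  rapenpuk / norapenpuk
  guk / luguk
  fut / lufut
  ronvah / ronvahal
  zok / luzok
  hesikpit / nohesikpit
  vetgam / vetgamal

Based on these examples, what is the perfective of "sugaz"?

sugazal

guk and rapenpuk both end in -k yet inflect differently (luguk, norapenpuk), so the final letter is not what conditions the rule; the number of vowels is.
"sugaz" has 2 vowels. The stems with 2 vowels (vetgam → vetgamal, ronvah → ronvahal, kinas → kinasal) add -al.
So sugaz → sugazal.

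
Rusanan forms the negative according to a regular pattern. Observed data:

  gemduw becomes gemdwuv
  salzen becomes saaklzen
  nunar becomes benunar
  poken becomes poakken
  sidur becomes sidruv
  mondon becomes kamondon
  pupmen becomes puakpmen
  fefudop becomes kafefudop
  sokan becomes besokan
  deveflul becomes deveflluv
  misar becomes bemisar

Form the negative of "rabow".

mondon and salzen both end in -n yet inflect differently (kamondon, saaklzen), so the final letter is not what conditions the rule; the last vowel is.
"rabow" has last vowel 'o'. The stems whose last vowel is 'o' (mondon → kamondon, fefudop → kafefudop) add the prefix ka-.
The other patterns: stems whose last vowel is 'e' insert -ak- after the first vowel; stems whose last vowel is 'a' add the prefix be-; stems whose last vowel is 'u' delete the last vowel and add -uv.
So rabow → karabow.

karabow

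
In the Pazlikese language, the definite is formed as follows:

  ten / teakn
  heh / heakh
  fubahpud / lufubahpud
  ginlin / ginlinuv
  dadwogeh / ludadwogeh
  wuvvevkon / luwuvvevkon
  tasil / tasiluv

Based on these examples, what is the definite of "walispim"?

"walispim" has 3 vowels. The stems with 3 vowels (dadwogeh → ludadwogeh, fubahpud → lufubahpud, wuvvevkon → luwuvvevkon) add the prefix lu-.
So walispim → luwalispim.

luwalispim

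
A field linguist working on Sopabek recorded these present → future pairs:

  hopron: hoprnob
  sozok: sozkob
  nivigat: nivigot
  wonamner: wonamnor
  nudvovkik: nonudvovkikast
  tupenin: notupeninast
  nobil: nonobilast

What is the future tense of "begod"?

begdob

"begod" has last vowel 'o'. The stems whose last vowel is 'o' (hopron → hoprnob, sozok → sozkob) delete the last vowel and add -ob.
The other patterns: stems whose last vowel is 'a' or 'e' change the last vowel to 'o'; stems whose last vowel is 'i' add no- … -ast around the stem.
So begod → begdob.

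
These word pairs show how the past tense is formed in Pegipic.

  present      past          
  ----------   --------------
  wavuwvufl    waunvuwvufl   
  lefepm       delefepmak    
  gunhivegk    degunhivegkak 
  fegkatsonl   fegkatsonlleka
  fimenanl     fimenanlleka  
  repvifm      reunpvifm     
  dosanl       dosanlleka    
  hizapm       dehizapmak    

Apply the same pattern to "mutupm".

demutupmak

"mutupm" has second-to-last letter 'p'. The stems whose second-to-last letter is 'p' (lefepm → delefepmak, hizapm → dehizapmak) add de- … -ak around the stem.
The other patterns: stems whose second-to-last letter is 'f' insert -un- after the first vowel; stems whose second-to-last letter is 'n' double the final consonant and add -eka.
So mutupm → demutupmak.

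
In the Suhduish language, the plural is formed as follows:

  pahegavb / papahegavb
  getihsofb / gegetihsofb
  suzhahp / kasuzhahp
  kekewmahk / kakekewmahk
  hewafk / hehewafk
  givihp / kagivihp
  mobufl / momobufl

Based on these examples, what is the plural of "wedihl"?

kawedihl

kekewmahk and hewafk both end in -k yet inflect differently (kakekewmahk, hehewafk), so the final letter is not what conditions the rule; the second-to-last letter is.
"wedihl" has second-to-last letter 'h'. The stems whose second-to-last letter is 'h' (kekewmahk → kakekewmahk, givihp → kagivihp, suzhahp → kasuzhahp) add the prefix ka-.
The other pattern: stems whose second-to-last letter is 'f' or 'v' repeat the first consonant+vowel as a prefix.
So wedihl → kawedihl.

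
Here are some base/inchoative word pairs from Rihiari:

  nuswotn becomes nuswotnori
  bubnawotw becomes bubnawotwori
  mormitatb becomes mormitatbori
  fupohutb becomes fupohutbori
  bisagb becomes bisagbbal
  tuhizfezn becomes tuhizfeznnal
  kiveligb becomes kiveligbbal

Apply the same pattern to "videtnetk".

videtnetkori

mormitatb and bisagb both end in -b yet inflect differently (mormitatbori, bisagbbal), so the final letter is not what conditions the rule; the second-to-last letter is.
"videtnetk" has second-to-last letter 't'. The stems whose second-to-last letter is 't' (nuswotn → nuswotnori, bubnawotw → bubnawotwori, mormitatb → mormitatbori) add -ori.
The other pattern: stems whose second-to-last letter is 'g' or 'z' double the final consonant and add -al.
So videtnetk → videtnetkori.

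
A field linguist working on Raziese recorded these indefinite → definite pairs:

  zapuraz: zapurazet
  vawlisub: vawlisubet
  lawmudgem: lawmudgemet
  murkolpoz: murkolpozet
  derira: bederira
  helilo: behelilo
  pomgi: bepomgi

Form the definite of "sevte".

besevte

"sevte" ends in a vowel. The stems ending in a vowel (derira → bederira, helilo → behelilo, pomgi → bepomgi) add the prefix be-.
So sevte → besevte.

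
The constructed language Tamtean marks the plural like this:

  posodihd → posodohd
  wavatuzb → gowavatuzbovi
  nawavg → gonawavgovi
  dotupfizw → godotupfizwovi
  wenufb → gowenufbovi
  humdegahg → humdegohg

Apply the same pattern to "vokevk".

"vokevk" has second-to-last letter 'v'. The one such stem in the data (nawavg → gonawavgovi) adds go- … -ovi around the stem, so the same rule applies.
The other pattern: stems whose second-to-last letter is 'h' change the last vowel to 'o'.
So vokevk → govokevkovi.

govokevkovi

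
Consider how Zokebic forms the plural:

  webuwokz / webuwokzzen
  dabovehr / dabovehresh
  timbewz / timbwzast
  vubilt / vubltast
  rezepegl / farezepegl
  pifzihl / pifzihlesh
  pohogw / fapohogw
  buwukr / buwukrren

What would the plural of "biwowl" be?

dabovehr and buwukr both end in -r yet inflect differently (dabovehresh, buwukrren), so the final letter is not what conditions the rule; the second-to-last letter is.
"biwowl" has second-to-last letter 'w'. The one such stem in the data (timbewz → timbwzast) deletes the last vowel and adds -ast (as does vubilt), so the same rule applies.
The other patterns: stems whose second-to-last letter is 'h' add -esh; stems whose second-to-last letter is 'k' double the final consonant and add -en; stems whose second-to-last letter is 'g' add the prefix fa-.
So biwowl → biwwlast.

biwwlast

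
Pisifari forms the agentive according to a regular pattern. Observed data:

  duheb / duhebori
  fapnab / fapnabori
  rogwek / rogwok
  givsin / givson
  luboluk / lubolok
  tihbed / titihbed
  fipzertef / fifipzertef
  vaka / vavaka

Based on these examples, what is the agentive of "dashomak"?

dashomok

duheb and rogwek both have last vowel 'e' yet inflect differently (duhebori, rogwok), so the last vowel is not what conditions the rule; the final letter is.
"dashomak" ends in -k. The stems ending in -k (rogwek → rogwok, luboluk → lubolok) change the last vowel to 'o'.
So dashomak → dashomok.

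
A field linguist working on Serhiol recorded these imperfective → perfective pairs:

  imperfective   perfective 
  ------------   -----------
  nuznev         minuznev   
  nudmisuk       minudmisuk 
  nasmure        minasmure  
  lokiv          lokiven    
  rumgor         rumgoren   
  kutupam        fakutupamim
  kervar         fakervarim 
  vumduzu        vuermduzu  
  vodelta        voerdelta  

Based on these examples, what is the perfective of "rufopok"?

rufopoken

nuznev and lokiv both end in -v yet inflect differently (minuznev, lokiven), so the final letter is not what conditions the rule; the first letter is.
"rufopok" begins with r-. The one such stem in the data (rumgor → rumgoren) adds -en, so the same rule applies.
So rufopok → rufopoken.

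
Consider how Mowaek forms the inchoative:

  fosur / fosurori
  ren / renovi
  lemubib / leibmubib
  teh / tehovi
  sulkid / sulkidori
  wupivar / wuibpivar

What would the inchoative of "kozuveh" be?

koibzuveh

fosur and wupivar both end in -r yet inflect differently (fosurori, wuibpivar), so the final letter is not what conditions the rule; the number of vowels is.
"kozuveh" has 3 vowels. The stems with 3 vowels (lemubib → leibmubib, wupivar → wuibpivar) insert -ib- after the first vowel.
So kozuveh → koibzuveh.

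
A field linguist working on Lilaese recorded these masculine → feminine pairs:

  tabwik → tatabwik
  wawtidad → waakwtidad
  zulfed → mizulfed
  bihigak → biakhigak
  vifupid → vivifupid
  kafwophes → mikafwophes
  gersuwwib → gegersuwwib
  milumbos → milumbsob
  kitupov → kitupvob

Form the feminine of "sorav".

soakrav

"sorav" has last vowel 'a'. The stems whose last vowel is 'a' (wawtidad → waakwtidad, bihigak → biakhigak) insert -ak- after the first vowel.
So sorav → soakrav.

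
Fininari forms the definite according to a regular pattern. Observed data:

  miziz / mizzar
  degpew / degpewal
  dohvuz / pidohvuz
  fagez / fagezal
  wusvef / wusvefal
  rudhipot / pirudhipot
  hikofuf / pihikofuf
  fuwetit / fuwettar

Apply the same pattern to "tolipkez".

tolipkezal

"tolipkez" has last vowel 'e'. The stems whose last vowel is 'e' (degpew → degpewal, wusvef → wusvefal, fagez → fagezal) add -al.
The other patterns: stems whose last vowel is 'i' delete the last vowel and add -ar; stems whose last vowel is 'o' or 'u' add the prefix pi-.
So tolipkez → tolipkezal.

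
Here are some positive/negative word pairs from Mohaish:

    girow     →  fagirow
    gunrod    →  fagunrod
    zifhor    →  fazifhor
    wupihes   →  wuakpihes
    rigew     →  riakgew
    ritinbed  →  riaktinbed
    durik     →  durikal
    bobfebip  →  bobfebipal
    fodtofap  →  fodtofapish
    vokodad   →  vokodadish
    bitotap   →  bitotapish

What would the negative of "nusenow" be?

fanusenow

girow and rigew both end in -w yet inflect differently (fagirow, riakgew), so the final letter is not what conditions the rule; the last vowel is.
"nusenow" has last vowel 'o'. The stems whose last vowel is 'o' (girow → fagirow, gunrod → fagunrod, zifhor → fazifhor) add the prefix fa-.
The other patterns: stems whose last vowel is 'e' insert -ak- after the first vowel; stems whose last vowel is 'i' add -al; stems whose last vowel is 'a' add -ish.
So nusenow → fanusenow.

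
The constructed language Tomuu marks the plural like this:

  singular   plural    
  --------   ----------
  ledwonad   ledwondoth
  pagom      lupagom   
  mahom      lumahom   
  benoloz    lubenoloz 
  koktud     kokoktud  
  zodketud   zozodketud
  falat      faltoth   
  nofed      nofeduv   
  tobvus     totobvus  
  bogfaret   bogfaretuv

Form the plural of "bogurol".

lubogurol

zodketud and ledwonad both end in -d yet inflect differently (zozodketud, ledwondoth), so the final letter is not what conditions the rule; the last vowel is.
"bogurol" has last vowel 'o'. The stems whose last vowel is 'o' (benoloz → lubenoloz, mahom → lumahom, pagom → lupagom) add the prefix lu-.
So bogurol → lubogurol.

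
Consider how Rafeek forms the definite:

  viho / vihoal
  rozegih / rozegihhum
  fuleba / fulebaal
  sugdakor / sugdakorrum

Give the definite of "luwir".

luwirrum

"luwir" ends in a consonant. The stems ending in a consonant (sugdakor → sugdakorrum, rozegih → rozegihhum) double the final consonant and add -um.
The other pattern: stems ending in a vowel add -al.
So luwir → luwirrum.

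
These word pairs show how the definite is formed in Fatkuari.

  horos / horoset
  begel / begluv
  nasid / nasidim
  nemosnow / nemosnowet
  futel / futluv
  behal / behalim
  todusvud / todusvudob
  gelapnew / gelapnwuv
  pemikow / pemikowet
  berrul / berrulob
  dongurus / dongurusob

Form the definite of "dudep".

dudpuv

"dudep" has last vowel 'e'. The stems whose last vowel is 'e' (futel → futluv, gelapnew → gelapnwuv, begel → begluv) delete the last vowel and add -uv.
The other patterns: stems whose last vowel is 'a' or 'i' add -im; stems whose last vowel is 'u' add -ob; stems whose last vowel is 'o' add -et.
So dudep → dudpuv.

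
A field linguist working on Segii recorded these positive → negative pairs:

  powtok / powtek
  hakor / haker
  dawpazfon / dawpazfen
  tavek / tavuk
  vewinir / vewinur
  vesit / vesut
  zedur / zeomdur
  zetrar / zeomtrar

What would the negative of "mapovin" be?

mapovun

powtok and tavek both end in -k yet inflect differently (powtek, tavuk), so the final letter is not what conditions the rule; the last vowel is.
"mapovin" has last vowel 'i'. The stems whose last vowel is 'i' (vewinir → vewinur, vesit → vesut) change the last vowel to 'u'.
So mapovin → mapovun.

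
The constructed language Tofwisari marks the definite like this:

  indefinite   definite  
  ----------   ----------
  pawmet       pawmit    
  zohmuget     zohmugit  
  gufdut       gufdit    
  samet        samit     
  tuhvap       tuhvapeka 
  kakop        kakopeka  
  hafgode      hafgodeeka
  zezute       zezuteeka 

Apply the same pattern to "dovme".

"dovme" ends in -e. The stems ending in -e (hafgode → hafgodeeka, zezute → zezuteeka) add -eka.
The other pattern: stems ending in -t change the last vowel to 'i'.
So dovme → dovmeeka.

dovmeeka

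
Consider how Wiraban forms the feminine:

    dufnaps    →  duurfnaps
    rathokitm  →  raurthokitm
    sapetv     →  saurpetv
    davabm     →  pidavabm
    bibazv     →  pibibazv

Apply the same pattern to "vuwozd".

"vuwozd" has second-to-last letter 'z'. The one such stem in the data (bibazv → pibibazv) adds the prefix pi-, so the same rule applies.
The other pattern: stems whose second-to-last letter is 'p' or 't' insert -ur- after the first vowel.
So vuwozd → pivuwozd.

pivuwozd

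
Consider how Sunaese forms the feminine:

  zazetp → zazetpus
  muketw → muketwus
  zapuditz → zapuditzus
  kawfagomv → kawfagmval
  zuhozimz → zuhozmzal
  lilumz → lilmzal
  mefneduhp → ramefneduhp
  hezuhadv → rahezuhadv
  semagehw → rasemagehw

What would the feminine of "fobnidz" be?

rafobnidz

zapuditz and zuhozimz both end in -z yet inflect differently (zapuditzus, zuhozmzal), so the final letter is not what conditions the rule; the second-to-last letter is.
"fobnidz" has second-to-last letter 'd'. The one such stem in the data (hezuhadv → rahezuhadv) adds the prefix ra-, so the same rule applies.
The other patterns: stems whose second-to-last letter is 't' add -us; stems whose second-to-last letter is 'm' delete the last vowel and add -al.
So fobnidz → rafobnidz.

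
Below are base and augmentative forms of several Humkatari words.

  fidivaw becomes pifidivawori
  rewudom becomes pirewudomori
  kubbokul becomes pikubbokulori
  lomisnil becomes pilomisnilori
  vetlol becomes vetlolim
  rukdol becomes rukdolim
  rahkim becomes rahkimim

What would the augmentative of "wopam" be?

wopamim

kubbokul and vetlol both end in -l yet inflect differently (pikubbokulori, vetlolim), so the final letter is not what conditions the rule; the number of vowels is.
"wopam" has 2 vowels. The stems with 2 vowels (vetlol → vetlolim, rukdol → rukdolim, rahkim → rahkimim) add -im.
The other pattern: stems with 3 vowels add pi- … -ori around the stem.
So wopam → wopamim.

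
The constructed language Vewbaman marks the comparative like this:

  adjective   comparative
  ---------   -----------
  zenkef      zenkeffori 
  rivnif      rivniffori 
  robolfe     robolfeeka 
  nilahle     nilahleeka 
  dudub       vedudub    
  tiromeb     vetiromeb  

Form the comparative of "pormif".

pormiffori

nilahle and zenkef both have last vowel 'e' yet inflect differently (nilahleeka, zenkeffori), so the last vowel is not what conditions the rule; the final letter is.
"pormif" ends in -f. The stems ending in -f (zenkef → zenkeffori, rivnif → rivniffori) double the final consonant and add -ori.
The other patterns: stems ending in -e add -eka; stems ending in -b add the prefix ve-.
So pormif → pormiffori.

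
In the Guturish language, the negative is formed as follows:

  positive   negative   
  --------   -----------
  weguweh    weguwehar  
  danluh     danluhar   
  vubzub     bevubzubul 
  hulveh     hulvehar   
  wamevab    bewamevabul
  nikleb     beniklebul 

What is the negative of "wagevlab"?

bewagevlabul

"wagevlab" ends in -b. The stems ending in -b (vubzub → bevubzubul, wamevab → bewamevabul, nikleb → beniklebul) add be- … -ul around the stem.
The other pattern: stems ending in -h add -ar.
So wagevlab → bewagevlabul.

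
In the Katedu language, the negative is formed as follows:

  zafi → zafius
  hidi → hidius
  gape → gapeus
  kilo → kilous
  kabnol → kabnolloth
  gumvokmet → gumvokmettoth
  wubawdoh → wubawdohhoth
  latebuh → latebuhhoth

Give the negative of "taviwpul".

"taviwpul" ends in a consonant. The stems ending in a consonant (kabnol → kabnolloth, gumvokmet → gumvokmettoth, wubawdoh → wubawdohhoth) double the final consonant and add -oth.
The other pattern: stems ending in a vowel add -us.
So taviwpul → taviwpulloth.

taviwpulloth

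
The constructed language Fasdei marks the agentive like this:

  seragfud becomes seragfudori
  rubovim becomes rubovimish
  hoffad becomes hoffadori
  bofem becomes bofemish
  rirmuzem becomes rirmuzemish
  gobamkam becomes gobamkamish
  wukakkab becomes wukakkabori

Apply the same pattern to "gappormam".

gappormamish

gobamkam and wukakkab both have last vowel 'a' yet inflect differently (gobamkamish, wukakkabori), so the last vowel is not what conditions the rule; the final letter is.
"gappormam" ends in -m. The stems ending in -m (gobamkam → gobamkamish, rirmuzem → rirmuzemish, rubovim → rubovimish) add -ish.
The other pattern: stems ending in -b or -d add -ori.
So gappormam → gappormamish.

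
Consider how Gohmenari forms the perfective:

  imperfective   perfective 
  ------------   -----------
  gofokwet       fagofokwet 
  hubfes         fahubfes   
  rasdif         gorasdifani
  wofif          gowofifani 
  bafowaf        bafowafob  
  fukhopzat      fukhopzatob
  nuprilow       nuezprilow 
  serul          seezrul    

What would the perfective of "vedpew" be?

"vedpew" has last vowel 'e'. The stems whose last vowel is 'e' (gofokwet → fagofokwet, hubfes → fahubfes) add the prefix fa-.
The other patterns: stems whose last vowel is 'i' add go- … -ani around the stem; stems whose last vowel is 'a' add -ob; stems whose last vowel is 'o' or 'u' insert -ez- after the first vowel.
So vedpew → favedpew.

favedpew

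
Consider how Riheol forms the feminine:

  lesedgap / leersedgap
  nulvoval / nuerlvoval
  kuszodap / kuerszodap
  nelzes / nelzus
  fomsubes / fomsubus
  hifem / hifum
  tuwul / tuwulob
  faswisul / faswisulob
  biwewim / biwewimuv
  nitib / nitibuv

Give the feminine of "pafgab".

nulvoval and tuwul both end in -l yet inflect differently (nuerlvoval, tuwulob), so the final letter is not what conditions the rule; the last vowel is.
"pafgab" has last vowel 'a'. The stems whose last vowel is 'a' (lesedgap → leersedgap, nulvoval → nuerlvoval, kuszodap → kuerszodap) insert -er- after the first vowel.
The other patterns: stems whose last vowel is 'e' change the last vowel to 'u'; stems whose last vowel is 'u' add -ob; stems whose last vowel is 'i' add -uv.
So pafgab → paerfgab.

paerfgab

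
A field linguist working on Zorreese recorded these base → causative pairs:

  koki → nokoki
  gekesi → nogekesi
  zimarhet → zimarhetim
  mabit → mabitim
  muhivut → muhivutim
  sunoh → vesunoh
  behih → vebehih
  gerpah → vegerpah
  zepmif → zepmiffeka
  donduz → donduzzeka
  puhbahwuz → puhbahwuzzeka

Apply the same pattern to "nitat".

koki and mabit both have last vowel 'i' yet inflect differently (nokoki, mabitim), so the last vowel is not what conditions the rule; the final letter is.
"nitat" ends in -t. The stems ending in -t (zimarhet → zimarhetim, mabit → mabitim, muhivut → muhivutim) add -im.
So nitat → nitatim.

nitatim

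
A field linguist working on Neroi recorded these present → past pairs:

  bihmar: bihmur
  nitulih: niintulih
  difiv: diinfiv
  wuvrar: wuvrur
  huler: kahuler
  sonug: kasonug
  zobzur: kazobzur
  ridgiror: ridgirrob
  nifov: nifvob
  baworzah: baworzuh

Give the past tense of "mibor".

ridgiror and huler both end in -r yet inflect differently (ridgirrob, kahuler), so the final letter is not what conditions the rule; the last vowel is.
"mibor" has last vowel 'o'. The stems whose last vowel is 'o' (ridgiror → ridgirrob, nifov → nifvob) delete the last vowel and add -ob.
So mibor → mibrob.

mibrob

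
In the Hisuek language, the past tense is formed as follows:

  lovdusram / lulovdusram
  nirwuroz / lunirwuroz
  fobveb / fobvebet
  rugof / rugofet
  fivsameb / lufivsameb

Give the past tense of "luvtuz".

luvtuzet

fivsameb and fobveb both end in -b yet inflect differently (lufivsameb, fobvebet), so the final letter is not what conditions the rule; the number of vowels is.
"luvtuz" has 2 vowels. The stems with 2 vowels (rugof → rugofet, fobveb → fobvebet) add -et.
The other pattern: stems with 3 vowels add the prefix lu-.
So luvtuz → luvtuzet.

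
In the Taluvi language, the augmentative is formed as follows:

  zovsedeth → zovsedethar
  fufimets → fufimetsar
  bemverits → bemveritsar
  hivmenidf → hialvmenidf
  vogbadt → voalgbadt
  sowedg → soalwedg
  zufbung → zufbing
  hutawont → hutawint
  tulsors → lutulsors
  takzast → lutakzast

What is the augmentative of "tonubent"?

sowedg and zufbung both end in -g yet inflect differently (soalwedg, zufbing), so the final letter is not what conditions the rule; the second-to-last letter is.
"tonubent" has second-to-last letter 'n'. The stems whose second-to-last letter is 'n' (zufbung → zufbing, hutawont → hutawint) change the last vowel to 'i'.
The other patterns: stems whose second-to-last letter is 't' add -ar; stems whose second-to-last letter is 'd' insert -al- after the first vowel; stems whose second-to-last letter is 'r' or 's' add the prefix lu-.
So tonubent → tonubint.

tonubint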